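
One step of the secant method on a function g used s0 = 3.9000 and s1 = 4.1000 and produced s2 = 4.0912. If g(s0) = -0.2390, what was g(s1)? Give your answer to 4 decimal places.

0.0110

The secant line through (3.9000, -0.2390) and (4.1000, g(s1)) crosses zero at s2 = 4.0912.
So (3.9000, -0.2390), (4.1000, g(s1)), (4.0912, 0) are collinear:
g(s1) = -0.2390 · (4.1000 − 4.0912) / (3.9000 − 4.0912) = -0.2390 · (0.008800)/(-0.191200) = 0.011000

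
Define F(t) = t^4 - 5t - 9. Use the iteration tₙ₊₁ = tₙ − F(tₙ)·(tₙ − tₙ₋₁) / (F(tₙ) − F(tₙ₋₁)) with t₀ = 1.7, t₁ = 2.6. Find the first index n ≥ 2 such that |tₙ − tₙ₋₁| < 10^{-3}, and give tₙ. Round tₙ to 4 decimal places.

F(1.7) = -9.147900, F(2.6) = 23.697600
t₂ = 2.600000 − 23.697600·(0.900000)/(32.845500) = 1.950662;  |Δ| = 0.649338
F(1.950662) = -4.274666
t₃ = 1.950662 − (-4.274666)·(-0.649338)/(-27.972266) = 2.049892;  |Δ| = 0.099231
F(2.049892) = -1.592166
t₄ = 2.049892 − (-1.592166)·(0.099231)/(2.682500) = 2.108789;  |Δ| = 0.058897
F(2.108789) = 0.231799
t₅ = 2.108789 − 0.231799·(0.058897)/(1.823965) = 2.101304;  |Δ| = 0.007485
F(2.101304) = -0.010054
t₆ = 2.101304 − (-0.010054)·(-0.007485)/(-0.241853) = 2.101616;  |Δ| = 0.000311
|t₆ − t₅| = 0.000311 < 10^{-3}

n = 6, tₙ = 2.1016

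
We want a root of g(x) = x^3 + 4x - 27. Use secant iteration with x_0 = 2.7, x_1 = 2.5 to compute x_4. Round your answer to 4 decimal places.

2.5593

g(2.7) = 3.483000, g(2.5) = -1.375000
x_2 = 2.500000 − (-1.375000)·(2.500000 − 2.700000) / (-1.375000 − 3.483000) = 2.500000 − (0.275000)/(-4.858000) = 2.556608
g(2.556608) = -0.062961
x_3 = 2.556608 − (-0.062961)·(2.556608 − 2.500000) / (-0.062961 − (-1.375000)) = 2.556608 − (-0.003564)/(1.312039) = 2.559324
g(2.559324) = 0.001227
x_4 = 2.559324 − 0.001227·(2.559324 − 2.556608) / (0.001227 − (-0.062961)) = 2.559324 − (0.000003)/(0.064189) = 2.559272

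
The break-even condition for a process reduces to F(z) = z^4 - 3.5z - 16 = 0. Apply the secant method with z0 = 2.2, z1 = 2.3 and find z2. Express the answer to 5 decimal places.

F(2.2) = -0.2744000, F(2.3) = 3.9341000
z2 = 2.3000000 − 3.9341000·(2.3000000 − 2.2000000) / (3.9341000 − (-0.2744000)) = 2.3000000 − (0.3934100)/(4.2085000) = 2.2065201

2.20652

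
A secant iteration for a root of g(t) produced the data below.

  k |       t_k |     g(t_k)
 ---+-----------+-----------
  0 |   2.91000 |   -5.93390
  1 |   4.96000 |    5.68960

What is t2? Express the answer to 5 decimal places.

3.95654

t2 = 4.96000 − 5.68960·(4.96000 − 2.91000) / (5.68960 − (-5.93390))
   = 4.96000 − (11.6636800)/(11.6235000) = 3.9565432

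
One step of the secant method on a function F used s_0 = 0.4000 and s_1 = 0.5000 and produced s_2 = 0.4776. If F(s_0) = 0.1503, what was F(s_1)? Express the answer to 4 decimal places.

-0.0434

The secant line through (0.4000, 0.1503) and (0.5000, F(s_1)) crosses zero at s_2 = 0.4776.
So (0.4000, 0.1503), (0.5000, F(s_1)), (0.4776, 0) are collinear:
F(s_1) = 0.1503 · (0.5000 − 0.4776) / (0.4000 − 0.4776) = 0.1503 · (0.022400)/(-0.077600) = -0.043386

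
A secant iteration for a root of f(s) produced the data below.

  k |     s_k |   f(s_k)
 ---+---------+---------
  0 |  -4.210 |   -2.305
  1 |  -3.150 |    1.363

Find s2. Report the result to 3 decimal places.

s2 = -3.150 − 1.363·(-3.150 − (-4.210)) / (1.363 − (-2.305))
   = -3.150 − (1.44478)/(3.66800) = -3.54389

-3.544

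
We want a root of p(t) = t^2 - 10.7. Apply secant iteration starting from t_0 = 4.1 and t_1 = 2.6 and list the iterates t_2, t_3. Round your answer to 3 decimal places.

p(4.1) = 6.11000, p(2.6) = -3.94000
t_2 = 2.60000 − (-3.94000)·(2.60000 − 4.10000) / (-3.94000 − 6.11000) = 2.60000 − (5.91000)/(-10.05000) = 3.18806
p(3.18806) = -0.53628
t_3 = 3.18806 − (-0.53628)·(3.18806 − 2.60000) / (-0.53628 − (-3.94000)) = 3.18806 − (-0.31536)/(3.40372) = 3.28071

3.188, 3.281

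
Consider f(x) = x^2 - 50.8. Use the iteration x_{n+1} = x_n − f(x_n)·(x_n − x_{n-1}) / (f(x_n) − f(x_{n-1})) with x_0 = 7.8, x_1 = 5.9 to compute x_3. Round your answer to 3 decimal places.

7.133

f(7.8) = 10.04000, f(5.9) = -15.99000
x_2 = 5.90000 − (-15.99000)·(5.90000 − 7.80000) / (-15.99000 − 10.04000) = 5.90000 − (30.38100)/(-26.03000) = 7.06715
f(7.06715) = -0.85534
x_3 = 7.06715 − (-0.85534)·(7.06715 − 5.90000) / (-0.85534 − (-15.99000)) = 7.06715 − (-0.99832)/(15.13466) = 7.13312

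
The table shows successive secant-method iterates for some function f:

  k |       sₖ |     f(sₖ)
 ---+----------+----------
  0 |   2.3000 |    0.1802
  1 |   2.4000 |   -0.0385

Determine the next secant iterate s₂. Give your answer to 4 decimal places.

s₂ = 2.4000 − (-0.0385)·(2.4000 − 2.3000) / (-0.0385 − 0.1802)
   = 2.4000 − (-0.003850)/(-0.218700) = 2.382396

2.3824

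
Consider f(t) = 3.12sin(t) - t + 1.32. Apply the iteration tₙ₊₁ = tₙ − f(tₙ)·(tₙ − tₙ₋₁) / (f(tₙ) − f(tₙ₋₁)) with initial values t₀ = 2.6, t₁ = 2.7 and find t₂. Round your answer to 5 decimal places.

2.68758

f(2.6) = 0.3283643, f(2.7) = -0.0465748
t₂ = 2.7000000 − (-0.0465748)·(2.7000000 − 2.6000000) / (-0.0465748 − 0.3283643) = 2.7000000 − (-0.0046575)/(-0.3749391) = 2.6875780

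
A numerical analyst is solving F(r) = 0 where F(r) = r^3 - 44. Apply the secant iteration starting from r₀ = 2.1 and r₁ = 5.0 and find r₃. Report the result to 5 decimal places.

3.33592

F(2.1) = -34.7390000, F(5.0) = 81.0000000
r₂ = 5.0000000 − 81.0000000·(5.0000000 − 2.1000000) / (81.0000000 − (-34.7390000)) = 5.0000000 − (234.9000000)/(115.7390000) = 2.9704335
F(2.9704335) = -17.7904544
r₃ = 2.9704335 − (-17.7904544)·(2.9704335 − 5.0000000) / (-17.7904544 − 81.0000000) = 2.9704335 − (36.1069107)/(-98.7904544) = 3.3359233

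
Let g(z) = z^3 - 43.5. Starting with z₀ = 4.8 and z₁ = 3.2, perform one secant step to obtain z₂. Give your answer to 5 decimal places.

3.42064

g(4.8) = 67.0920000, g(3.2) = -10.7320000
z₂ = 3.2000000 − (-10.7320000)·(3.2000000 − 4.8000000) / (-10.7320000 − 67.0920000) = 3.2000000 − (17.1712000)/(-77.8240000) = 3.4206414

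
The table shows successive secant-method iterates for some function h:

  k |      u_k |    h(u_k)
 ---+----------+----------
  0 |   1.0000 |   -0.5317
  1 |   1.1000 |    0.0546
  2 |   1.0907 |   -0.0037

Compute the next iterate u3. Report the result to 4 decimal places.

u3 = 1.0907 − (-0.0037)·(1.0907 − 1.1000) / (-0.0037 − 0.0546)
   = 1.0907 − (0.000034)/(-0.058300) = 1.091290

1.0913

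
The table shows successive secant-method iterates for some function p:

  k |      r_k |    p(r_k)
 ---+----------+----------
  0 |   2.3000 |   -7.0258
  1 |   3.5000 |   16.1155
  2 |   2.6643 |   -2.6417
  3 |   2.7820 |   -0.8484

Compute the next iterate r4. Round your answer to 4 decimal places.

r4 = 2.7820 − (-0.8484)·(2.7820 − 2.6643) / (-0.8484 − (-2.6417))
   = 2.7820 − (-0.099857)/(1.793300) = 2.837683

2.8377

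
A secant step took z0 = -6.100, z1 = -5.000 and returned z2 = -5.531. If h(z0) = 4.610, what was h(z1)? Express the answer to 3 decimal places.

-4.302

The secant line through (-6.100, 4.610) and (-5.000, h(z1)) crosses zero at z2 = -5.531.
So (-6.100, 4.610), (-5.000, h(z1)), (-5.531, 0) are collinear:
h(z1) = 4.610 · (-5.000 − (-5.531)) / (-6.100 − (-5.531)) = 4.610 · (0.53100)/(-0.56900) = -4.30213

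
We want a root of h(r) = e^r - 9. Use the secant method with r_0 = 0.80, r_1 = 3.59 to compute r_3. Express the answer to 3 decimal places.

1.709

h(0.80) = -6.77446, h(3.59) = 27.23408
r_2 = 3.59000 − 27.23408·(3.59000 − 0.80000) / (27.23408 − (-6.77446)) = 3.59000 − (75.98307)/(34.00853) = 1.35576
h(1.35576) = -5.12027
r_3 = 1.35576 − (-5.12027)·(1.35576 − 3.59000) / (-5.12027 − 27.23408) = 1.35576 − (11.43990)/(-32.35435) = 1.70935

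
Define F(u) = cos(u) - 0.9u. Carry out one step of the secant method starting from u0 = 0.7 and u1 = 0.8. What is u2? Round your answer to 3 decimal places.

0.785

F(0.7) = 0.13484, F(0.8) = -0.02329
u2 = 0.80000 − (-0.02329)·(0.80000 − 0.70000) / (-0.02329 − 0.13484) = 0.80000 − (-0.00233)/(-0.15814) = 0.78527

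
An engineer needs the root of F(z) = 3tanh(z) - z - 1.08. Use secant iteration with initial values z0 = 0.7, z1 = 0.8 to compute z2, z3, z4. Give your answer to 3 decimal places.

0.658, 0.666, 0.665

F(0.7) = 0.03310, F(0.8) = 0.11211
z2 = 0.80000 − 0.11211·(0.80000 − 0.70000) / (0.11211 − 0.03310) = 0.80000 − (0.01121)/(0.07901) = 0.65810
F(0.65810) = -0.00681
z3 = 0.65810 − (-0.00681)·(0.65810 − 0.80000) / (-0.00681 − 0.11211) = 0.65810 − (0.00097)/(-0.11892) = 0.66622
F(0.66622) = 0.00125
z4 = 0.66622 − 0.00125·(0.66622 − 0.65810) / (0.00125 − (-0.00681)) = 0.66622 − (0.00001)/(0.00805) = 0.66497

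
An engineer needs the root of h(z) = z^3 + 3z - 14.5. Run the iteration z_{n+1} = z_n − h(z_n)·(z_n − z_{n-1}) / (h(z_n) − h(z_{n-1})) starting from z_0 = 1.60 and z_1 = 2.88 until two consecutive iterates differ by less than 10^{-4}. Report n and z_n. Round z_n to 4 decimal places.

n = 6, z_n = 2.0329

h(1.60) = -5.604000, h(2.88) = 18.027872
z_2 = 2.880000 − 18.027872·(1.280000)/(23.631872) = 1.903536;  |Δ| = 0.976464
h(1.903536) = -1.892028
z_3 = 1.903536 − (-1.892028)·(-0.976464)/(-19.919900) = 1.996282;  |Δ| = 0.092746
h(1.996282) = -0.555685
z_4 = 1.996282 − (-0.555685)·(0.092746)/(1.336343) = 2.034848;  |Δ| = 0.038566
h(2.034848) = 0.030055
z_5 = 2.034848 − 0.030055·(0.038566)/(0.585739) = 2.032870;  |Δ| = 0.001979
h(2.032870) = -0.000439
z_6 = 2.032870 − (-0.000439)·(-0.001979)/(-0.030494) = 2.032898;  |Δ| = 0.000028
|z_6 − z_5| = 0.000028 < 10^{-4}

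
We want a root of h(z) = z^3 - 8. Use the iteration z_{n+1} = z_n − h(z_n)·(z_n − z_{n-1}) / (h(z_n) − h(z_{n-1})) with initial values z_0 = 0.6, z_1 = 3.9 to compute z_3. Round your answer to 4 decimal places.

h(0.6) = -7.784000, h(3.9) = 51.319000
z_2 = 3.900000 − 51.319000·(3.900000 − 0.600000) / (51.319000 − (-7.784000)) = 3.900000 − (169.352700)/(59.103000) = 1.034618
h(1.034618) = -6.892511
z_3 = 1.034618 − (-6.892511)·(1.034618 − 3.900000) / (-6.892511 − 51.319000) = 1.034618 − (19.749680)/(-58.211511) = 1.373892

1.3739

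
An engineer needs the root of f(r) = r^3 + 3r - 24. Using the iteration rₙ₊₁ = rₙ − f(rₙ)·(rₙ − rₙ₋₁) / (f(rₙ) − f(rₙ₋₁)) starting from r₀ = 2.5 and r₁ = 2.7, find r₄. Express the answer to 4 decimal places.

f(2.5) = -0.875000, f(2.7) = 3.783000
r₂ = 2.700000 − 3.783000·(2.700000 − 2.500000) / (3.783000 − (-0.875000)) = 2.700000 − (0.756600)/(4.658000) = 2.537570
f(2.537570) = -0.047218
r₃ = 2.537570 − (-0.047218)·(2.537570 − 2.700000) / (-0.047218 − 3.783000) = 2.537570 − (0.007670)/(-3.830218) = 2.539572
f(2.539572) = -0.002498
r₄ = 2.539572 − (-0.002498)·(2.539572 − 2.537570) / (-0.002498 − (-0.047218)) = 2.539572 − (-0.000005)/(0.044720) = 2.539684

2.5397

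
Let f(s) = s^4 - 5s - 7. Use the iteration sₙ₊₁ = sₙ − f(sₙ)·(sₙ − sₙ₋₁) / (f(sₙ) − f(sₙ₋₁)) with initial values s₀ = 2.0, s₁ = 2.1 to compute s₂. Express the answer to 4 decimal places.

f(2.0) = -1.000000, f(2.1) = 1.948100
s₂ = 2.100000 − 1.948100·(2.100000 − 2.000000) / (1.948100 − (-1.000000)) = 2.100000 − (0.194810)/(2.948100) = 2.033920

2.0339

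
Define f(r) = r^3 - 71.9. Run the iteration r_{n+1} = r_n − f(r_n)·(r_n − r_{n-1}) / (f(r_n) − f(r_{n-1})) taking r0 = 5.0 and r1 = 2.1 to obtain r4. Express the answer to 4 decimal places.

f(5.0) = 53.100000, f(2.1) = -62.639000
r2 = 2.100000 − (-62.639000)·(2.100000 − 5.000000) / (-62.639000 − 53.100000) = 2.100000 − (181.653100)/(-115.739000) = 3.669506
f(3.669506) = -22.489079
r3 = 3.669506 − (-22.489079)·(3.669506 − 2.100000) / (-22.489079 − (-62.639000)) = 3.669506 − (-35.296754)/(40.149921) = 4.548630
f(4.548630) = 22.211330
r4 = 4.548630 − 22.211330·(4.548630 − 3.669506) / (22.211330 − (-22.489079)) = 4.548630 − (19.526511)/(44.700410) = 4.111800

4.1118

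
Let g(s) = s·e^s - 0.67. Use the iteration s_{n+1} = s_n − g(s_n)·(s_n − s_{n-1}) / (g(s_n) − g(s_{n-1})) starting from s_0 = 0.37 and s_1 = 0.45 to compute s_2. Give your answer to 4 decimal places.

0.4332

g(0.37) = -0.134338, g(0.45) = 0.035740
s_2 = 0.450000 − 0.035740·(0.450000 − 0.370000) / (0.035740 − (-0.134338)) = 0.450000 − (0.002859)/(0.170079) = 0.433189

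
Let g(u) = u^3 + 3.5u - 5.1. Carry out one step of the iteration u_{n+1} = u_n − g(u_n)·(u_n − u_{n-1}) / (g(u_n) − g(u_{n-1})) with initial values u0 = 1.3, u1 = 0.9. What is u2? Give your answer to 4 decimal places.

1.0703

g(1.3) = 1.647000, g(0.9) = -1.221000
u2 = 0.900000 − (-1.221000)·(0.900000 − 1.300000) / (-1.221000 − 1.647000) = 0.900000 − (0.488400)/(-2.868000) = 1.070293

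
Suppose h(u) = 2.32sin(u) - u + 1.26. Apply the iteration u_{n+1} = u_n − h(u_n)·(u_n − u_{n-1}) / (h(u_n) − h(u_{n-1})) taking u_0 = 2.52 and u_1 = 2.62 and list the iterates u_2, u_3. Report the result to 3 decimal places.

2.551, 2.551

h(2.52) = 0.09101, h(2.62) = -0.20403
u_2 = 2.62000 − (-0.20403)·(2.62000 − 2.52000) / (-0.20403 − 0.09101) = 2.62000 − (-0.02040)/(-0.29504) = 2.55085
h(2.55085) = 0.00135
u_3 = 2.55085 − 0.00135·(2.55085 − 2.62000) / (0.00135 − (-0.20403)) = 2.55085 − (-0.00009)/(0.20538) = 2.55130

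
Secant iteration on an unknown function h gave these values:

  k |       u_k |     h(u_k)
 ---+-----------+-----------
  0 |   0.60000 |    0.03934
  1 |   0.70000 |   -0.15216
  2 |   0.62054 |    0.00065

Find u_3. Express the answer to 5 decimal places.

0.62088

u_3 = 0.62054 − 0.00065·(0.62054 − 0.70000) / (0.00065 − (-0.15216))
   = 0.62054 − (-0.0000516)/(0.1528100) = 0.6208780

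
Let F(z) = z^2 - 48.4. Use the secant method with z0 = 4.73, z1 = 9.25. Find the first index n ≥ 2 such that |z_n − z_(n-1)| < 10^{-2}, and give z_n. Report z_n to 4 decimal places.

F(4.73) = -26.027100, F(9.25) = 37.162500
z2 = 9.250000 − 37.162500·(4.520000)/(63.189600) = 6.591738;  |Δ| = 2.658262
F(6.591738) = -4.948988
z3 = 6.591738 − (-4.948988)·(-2.658262)/(-42.111488) = 6.904140;  |Δ| = 0.312402
F(6.904140) = -0.732851
z4 = 6.904140 − (-0.732851)·(0.312402)/(4.216137) = 6.958442;  |Δ| = 0.054302
F(6.958442) = 0.019913
z5 = 6.958442 − 0.019913·(0.054302)/(0.752764) = 6.957005;  |Δ| = 0.001436
|z5 − z4| = 0.001436 < 10^{-2}

n = 5, z_n = 6.9570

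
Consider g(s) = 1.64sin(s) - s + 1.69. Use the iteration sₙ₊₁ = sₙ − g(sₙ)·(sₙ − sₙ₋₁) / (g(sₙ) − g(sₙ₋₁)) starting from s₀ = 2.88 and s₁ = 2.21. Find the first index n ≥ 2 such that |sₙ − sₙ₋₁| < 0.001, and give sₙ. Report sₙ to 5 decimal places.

n = 5, sₙ = 2.57302

g(2.88) = -0.7658643, g(2.21) = 0.7962165
s₂ = 2.2100000 − 0.7962165·(-0.6700000)/(1.5620808) = 2.5515093;  |Δ| = 0.3415093
g(2.5515093) = 0.0510364
s₃ = 2.5515093 − 0.0510364·(0.3415093)/(-0.7451801) = 2.5748988;  |Δ| = 0.0233895
g(2.5748988) = -0.0044719
s₄ = 2.5748988 − (-0.0044719)·(0.0233895)/(-0.0555084) = 2.5730145;  |Δ| = 0.0018843
g(2.5730145) = 0.0000181
s₅ = 2.5730145 − 0.0000181·(-0.0018843)/(0.0044900) = 2.5730221;  |Δ| = 0.0000076
|s₅ − s₄| = 0.0000076 < 0.001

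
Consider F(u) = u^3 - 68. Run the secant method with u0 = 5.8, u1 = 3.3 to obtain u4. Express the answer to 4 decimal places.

F(5.8) = 127.112000, F(3.3) = -32.063000
u2 = 3.300000 − (-32.063000)·(3.300000 − 5.800000) / (-32.063000 − 127.112000) = 3.300000 − (80.157500)/(-159.175000) = 3.803581
F(3.803581) = -12.972726
u3 = 3.803581 − (-12.972726)·(3.803581 − 3.300000) / (-12.972726 − (-32.063000)) = 3.803581 − (-6.532818)/(19.090274) = 4.145788
F(4.145788) = 3.255951
u4 = 4.145788 − 3.255951·(4.145788 − 3.803581) / (3.255951 − (-12.972726)) = 4.145788 − (1.114208)/(16.228677) = 4.077131

4.0771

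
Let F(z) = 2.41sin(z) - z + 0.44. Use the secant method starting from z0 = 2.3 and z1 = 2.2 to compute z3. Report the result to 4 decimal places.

F(2.3) = -0.062850, F(2.2) = 0.188476
z2 = 2.200000 − 0.188476·(2.200000 − 2.300000) / (0.188476 − (-0.062850)) = 2.200000 − (-0.018848)/(0.251327) = 2.274993
F(2.274993) = 0.001746
z3 = 2.274993 − 0.001746·(2.274993 − 2.200000) / (0.001746 − 0.188476) = 2.274993 − (0.000131)/(-0.186730) = 2.275694

2.2757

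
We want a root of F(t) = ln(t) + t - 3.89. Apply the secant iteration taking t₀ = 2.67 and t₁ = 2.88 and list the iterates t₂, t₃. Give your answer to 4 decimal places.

2.8449, 2.8446

F(2.67) = -0.237922, F(2.88) = 0.047790
t₂ = 2.880000 − 0.047790·(2.880000 − 2.670000) / (0.047790 − (-0.237922)) = 2.880000 − (0.010036)/(0.285712) = 2.844874
F(2.844874) = 0.000393
t₃ = 2.844874 − 0.000393·(2.844874 − 2.880000) / (0.000393 − 0.047790) = 2.844874 − (-0.000014)/(-0.047398) = 2.844583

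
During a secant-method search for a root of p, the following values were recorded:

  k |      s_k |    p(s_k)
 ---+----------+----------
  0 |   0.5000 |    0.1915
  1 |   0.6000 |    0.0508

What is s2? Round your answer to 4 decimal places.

s2 = 0.6000 − 0.0508·(0.6000 − 0.5000) / (0.0508 − 0.1915)
   = 0.6000 − (0.005080)/(-0.140700) = 0.636105

0.6361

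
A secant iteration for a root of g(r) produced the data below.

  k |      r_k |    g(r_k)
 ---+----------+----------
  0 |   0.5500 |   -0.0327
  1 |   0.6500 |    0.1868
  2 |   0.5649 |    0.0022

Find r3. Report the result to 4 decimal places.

r3 = 0.5649 − 0.0022·(0.5649 − 0.6500) / (0.0022 − 0.1868)
   = 0.5649 − (-0.000187)/(-0.184600) = 0.563886

0.5639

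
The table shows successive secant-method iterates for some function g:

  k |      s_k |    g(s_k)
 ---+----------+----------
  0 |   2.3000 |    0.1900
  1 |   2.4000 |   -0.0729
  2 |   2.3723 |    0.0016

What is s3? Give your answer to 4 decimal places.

s3 = 2.3723 − 0.0016·(2.3723 − 2.4000) / (0.0016 − (-0.0729))
   = 2.3723 − (-0.000044)/(0.074500) = 2.372895

2.3729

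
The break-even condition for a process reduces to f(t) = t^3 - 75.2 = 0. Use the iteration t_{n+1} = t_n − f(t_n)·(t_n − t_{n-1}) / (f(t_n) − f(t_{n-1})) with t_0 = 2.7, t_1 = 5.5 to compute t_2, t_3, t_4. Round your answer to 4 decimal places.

f(2.7) = -55.517000, f(5.5) = 91.175000
t_2 = 5.500000 − 91.175000·(5.500000 − 2.700000) / (91.175000 − (-55.517000)) = 5.500000 − (255.290000)/(146.692000) = 3.759687
f(3.759687) = -22.055900
t_3 = 3.759687 − (-22.055900)·(3.759687 − 5.500000) / (-22.055900 − 91.175000) = 3.759687 − (38.384170)/(-113.230900) = 4.098677
f(4.098677) = -6.345687
t_4 = 4.098677 − (-6.345687)·(4.098677 − 3.759687) / (-6.345687 − (-22.055900)) = 4.098677 − (-2.151126)/(15.710212) = 4.235603

3.7597, 4.0987, 4.2356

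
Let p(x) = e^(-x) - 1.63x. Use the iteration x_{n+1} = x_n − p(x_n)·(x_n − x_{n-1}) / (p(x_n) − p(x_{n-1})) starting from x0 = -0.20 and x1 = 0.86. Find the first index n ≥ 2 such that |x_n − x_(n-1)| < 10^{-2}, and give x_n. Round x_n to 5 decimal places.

n = 4, x_n = 0.40799

p(-0.20) = 1.5474028, p(0.86) = -0.9786379
x2 = 0.8600000 − (-0.9786379)·(1.0600000)/(-2.5260407) = 0.4493351;  |Δ| = 0.4106649
p(0.4493351) = -0.0943640
x3 = 0.4493351 − (-0.0943640)·(-0.4106649)/(0.8842739) = 0.4055116;  |Δ| = 0.0438235
p(0.4055116) = 0.0056517
x4 = 0.4055116 − 0.0056517·(-0.0438235)/(0.1000157) = 0.4079880;  |Δ| = 0.0024764
|x4 − x3| = 0.0024764 < 10^{-2}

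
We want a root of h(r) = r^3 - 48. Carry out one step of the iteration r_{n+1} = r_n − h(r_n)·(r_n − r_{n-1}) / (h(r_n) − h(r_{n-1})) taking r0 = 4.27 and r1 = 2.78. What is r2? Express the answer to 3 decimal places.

h(4.27) = 29.85448, h(2.78) = -26.51505
r2 = 2.78000 − (-26.51505)·(2.78000 − 4.27000) / (-26.51505 − 29.85448) = 2.78000 − (39.50742)/(-56.36953) = 3.48086

3.481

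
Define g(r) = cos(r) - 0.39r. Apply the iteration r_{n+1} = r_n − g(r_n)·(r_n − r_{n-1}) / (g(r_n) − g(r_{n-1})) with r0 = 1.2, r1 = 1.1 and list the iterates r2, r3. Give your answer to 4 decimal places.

1.1189, 1.1191

g(1.2) = -0.105642, g(1.1) = 0.024596
r2 = 1.100000 − 0.024596·(1.100000 − 1.200000) / (0.024596 − (-0.105642)) = 1.100000 − (-0.002460)/(0.130238) = 1.118885
g(1.118885) = 0.000320
r3 = 1.118885 − 0.000320·(1.118885 − 1.100000) / (0.000320 − 0.024596) = 1.118885 − (0.000006)/(-0.024276) = 1.119134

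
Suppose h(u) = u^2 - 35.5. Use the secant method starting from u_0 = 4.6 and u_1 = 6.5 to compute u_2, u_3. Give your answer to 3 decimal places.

h(4.6) = -14.34000, h(6.5) = 6.75000
u_2 = 6.50000 − 6.75000·(6.50000 − 4.60000) / (6.75000 − (-14.34000)) = 6.50000 − (12.82500)/(21.09000) = 5.89189
h(5.89189) = -0.78561
u_3 = 5.89189 − (-0.78561)·(5.89189 − 6.50000) / (-0.78561 − 6.75000) = 5.89189 − (0.47774)/(-7.53561) = 5.95529

5.892, 5.955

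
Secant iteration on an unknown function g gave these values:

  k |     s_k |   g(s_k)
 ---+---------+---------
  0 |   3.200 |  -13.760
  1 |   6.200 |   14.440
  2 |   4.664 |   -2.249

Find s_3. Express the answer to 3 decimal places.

4.871

s_3 = 4.664 − (-2.249)·(4.664 − 6.200) / (-2.249 − 14.440)
   = 4.664 − (3.45446)/(-16.68900) = 4.87099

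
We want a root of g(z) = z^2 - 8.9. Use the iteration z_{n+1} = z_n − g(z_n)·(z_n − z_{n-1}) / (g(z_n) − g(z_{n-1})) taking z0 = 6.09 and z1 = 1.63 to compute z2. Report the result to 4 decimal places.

g(6.09) = 28.188100, g(1.63) = -6.243100
z2 = 1.630000 − (-6.243100)·(1.630000 − 6.090000) / (-6.243100 − 28.188100) = 1.630000 − (27.844226)/(-34.431200) = 2.438692

2.4387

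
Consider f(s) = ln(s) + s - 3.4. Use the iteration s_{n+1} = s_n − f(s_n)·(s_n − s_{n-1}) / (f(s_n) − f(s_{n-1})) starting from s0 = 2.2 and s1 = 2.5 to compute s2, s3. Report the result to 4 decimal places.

f(2.2) = -0.411543, f(2.5) = 0.016291
s2 = 2.500000 − 0.016291·(2.500000 − 2.200000) / (0.016291 − (-0.411543)) = 2.500000 − (0.004887)/(0.427833) = 2.488577
f(2.488577) = 0.000288
s3 = 2.488577 − 0.000288·(2.488577 − 2.500000) / (0.000288 − 0.016291) = 2.488577 − (-0.000003)/(-0.016003) = 2.488371

2.4886, 2.4884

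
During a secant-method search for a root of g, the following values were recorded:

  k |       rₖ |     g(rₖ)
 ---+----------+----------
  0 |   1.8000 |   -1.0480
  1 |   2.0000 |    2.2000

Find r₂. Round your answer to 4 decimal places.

r₂ = 2.0000 − 2.2000·(2.0000 − 1.8000) / (2.2000 − (-1.0480))
   = 2.0000 − (0.440000)/(3.248000) = 1.864532

1.8645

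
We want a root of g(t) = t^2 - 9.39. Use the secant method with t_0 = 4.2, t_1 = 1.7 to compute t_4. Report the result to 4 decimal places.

3.0608

g(4.2) = 8.250000, g(1.7) = -6.500000
t_2 = 1.700000 − (-6.500000)·(1.700000 − 4.200000) / (-6.500000 − 8.250000) = 1.700000 − (16.250000)/(-14.750000) = 2.801695
g(2.801695) = -1.540506
t_3 = 2.801695 − (-1.540506)·(2.801695 − 1.700000) / (-1.540506 − (-6.500000)) = 2.801695 − (-1.697167)/(4.959494) = 3.143901
g(3.143901) = 0.494111
t_4 = 3.143901 − 0.494111·(3.143901 − 2.801695) / (0.494111 − (-1.540506)) = 3.143901 − (0.169088)/(2.034617) = 3.060795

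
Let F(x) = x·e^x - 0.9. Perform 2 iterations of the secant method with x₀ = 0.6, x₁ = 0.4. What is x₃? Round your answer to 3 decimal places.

F(0.6) = 0.19327, F(0.4) = -0.30327
x₂ = 0.40000 − (-0.30327)·(0.40000 − 0.60000) / (-0.30327 − 0.19327) = 0.40000 − (0.06065)/(-0.49654) = 0.52215
F(0.52215) = -0.01983
x₃ = 0.52215 − (-0.01983)·(0.52215 − 0.40000) / (-0.01983 − (-0.30327)) = 0.52215 − (-0.00242)/(0.28344) = 0.53070

0.531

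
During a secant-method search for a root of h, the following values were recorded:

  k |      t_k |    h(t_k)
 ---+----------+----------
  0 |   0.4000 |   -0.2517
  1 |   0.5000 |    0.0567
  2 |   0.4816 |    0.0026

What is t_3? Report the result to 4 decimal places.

t_3 = 0.4816 − 0.0026·(0.4816 − 0.5000) / (0.0026 − 0.0567)
   = 0.4816 − (-0.000048)/(-0.054100) = 0.480716

0.4807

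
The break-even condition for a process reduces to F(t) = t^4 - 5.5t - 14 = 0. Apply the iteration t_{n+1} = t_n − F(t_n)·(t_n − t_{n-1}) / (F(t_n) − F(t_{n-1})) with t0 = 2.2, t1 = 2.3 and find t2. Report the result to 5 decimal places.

F(2.2) = -2.6744000, F(2.3) = 1.3341000
t2 = 2.3000000 − 1.3341000·(2.3000000 − 2.2000000) / (1.3341000 − (-2.6744000)) = 2.3000000 − (0.1334100)/(4.0085000) = 2.2667182

2.26672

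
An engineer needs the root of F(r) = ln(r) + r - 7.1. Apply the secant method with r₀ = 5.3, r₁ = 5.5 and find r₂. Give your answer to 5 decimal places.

F(5.3) = -0.1322932, F(5.5) = 0.1047481
r₂ = 5.5000000 − 0.1047481·(5.5000000 − 5.3000000) / (0.1047481 − (-0.1322932)) = 5.5000000 − (0.0209496)/(0.2370413) = 5.4116204

5.41162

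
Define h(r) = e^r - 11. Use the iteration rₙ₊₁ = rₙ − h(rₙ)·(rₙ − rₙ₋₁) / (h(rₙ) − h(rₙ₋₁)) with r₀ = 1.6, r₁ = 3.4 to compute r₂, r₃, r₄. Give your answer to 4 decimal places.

2.0352, 2.2399, 2.4292

h(1.6) = -6.046968, h(3.4) = 18.964100
r₂ = 3.400000 − 18.964100·(3.400000 − 1.600000) / (18.964100 − (-6.046968)) = 3.400000 − (34.135380)/(25.011068) = 2.035189
h(2.035189) = -3.346301
r₃ = 2.035189 − (-3.346301)·(2.035189 − 3.400000) / (-3.346301 − 18.964100) = 2.035189 − (4.567069)/(-22.310401) = 2.239895
h(2.239895) = -1.607657
r₄ = 2.239895 − (-1.607657)·(2.239895 − 2.035189) / (-1.607657 − (-3.346301)) = 2.239895 − (-0.329097)/(1.738645) = 2.429178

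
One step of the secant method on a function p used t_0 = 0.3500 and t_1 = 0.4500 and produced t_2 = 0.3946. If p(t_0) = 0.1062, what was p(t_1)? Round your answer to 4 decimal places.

-0.1319

The secant line through (0.3500, 0.1062) and (0.4500, p(t_1)) crosses zero at t_2 = 0.3946.
So (0.3500, 0.1062), (0.4500, p(t_1)), (0.3946, 0) are collinear:
p(t_1) = 0.1062 · (0.4500 − 0.3946) / (0.3500 − 0.3946) = 0.1062 · (0.055400)/(-0.044600) = -0.131917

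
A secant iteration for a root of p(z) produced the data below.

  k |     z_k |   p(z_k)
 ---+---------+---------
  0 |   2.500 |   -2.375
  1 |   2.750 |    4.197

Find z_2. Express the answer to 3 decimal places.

z_2 = 2.750 − 4.197·(2.750 − 2.500) / (4.197 − (-2.375))
   = 2.750 − (1.04925)/(6.57200) = 2.59035

2.590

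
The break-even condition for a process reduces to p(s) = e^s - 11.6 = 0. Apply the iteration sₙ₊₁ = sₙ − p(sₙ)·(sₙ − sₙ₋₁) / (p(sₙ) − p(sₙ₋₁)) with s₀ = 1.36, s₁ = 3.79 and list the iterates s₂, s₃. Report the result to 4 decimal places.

p(1.36) = -7.703807, p(3.79) = 32.656400
s₂ = 3.790000 − 32.656400·(3.790000 − 1.360000) / (32.656400 − (-7.703807)) = 3.790000 − (79.355053)/(40.360207) = 1.823829
p(1.823829) = -5.404462
s₃ = 1.823829 − (-5.404462)·(1.823829 − 3.790000) / (-5.404462 − 32.656400) = 1.823829 − (10.626094)/(-38.060862) = 2.103016

1.8238, 2.1030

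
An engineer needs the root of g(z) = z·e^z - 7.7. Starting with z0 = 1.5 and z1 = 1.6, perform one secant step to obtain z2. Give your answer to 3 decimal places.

1.581

g(1.5) = -0.97747, g(1.6) = 0.22485
z2 = 1.60000 − 0.22485·(1.60000 − 1.50000) / (0.22485 − (-0.97747)) = 1.60000 − (0.02249)/(1.20232) = 1.58130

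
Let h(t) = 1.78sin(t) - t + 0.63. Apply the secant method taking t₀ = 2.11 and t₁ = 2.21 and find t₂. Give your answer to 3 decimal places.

h(2.11) = 0.04745, h(2.21) = -0.15142
t₂ = 2.21000 − (-0.15142)·(2.21000 − 2.11000) / (-0.15142 − 0.04745) = 2.21000 − (-0.01514)/(-0.19887) = 2.13386

2.134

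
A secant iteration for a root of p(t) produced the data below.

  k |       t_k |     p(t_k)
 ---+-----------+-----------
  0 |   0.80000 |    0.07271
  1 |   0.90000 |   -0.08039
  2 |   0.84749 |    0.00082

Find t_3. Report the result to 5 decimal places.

0.84802

t_3 = 0.84749 − 0.00082·(0.84749 − 0.90000) / (0.00082 − (-0.08039))
   = 0.84749 − (-0.0000431)/(0.0812100) = 0.8480202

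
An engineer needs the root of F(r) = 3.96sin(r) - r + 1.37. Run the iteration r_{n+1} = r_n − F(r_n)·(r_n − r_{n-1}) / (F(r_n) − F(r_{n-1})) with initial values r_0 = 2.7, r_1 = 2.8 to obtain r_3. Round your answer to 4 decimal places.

F(2.7) = 0.362424, F(2.8) = -0.103447
r_2 = 2.800000 − (-0.103447)·(2.800000 − 2.700000) / (-0.103447 − 0.362424) = 2.800000 − (-0.010345)/(-0.465871) = 2.777795
F(2.777795) = 0.001276
r_3 = 2.777795 − 0.001276·(2.777795 − 2.800000) / (0.001276 − (-0.103447)) = 2.777795 − (-0.000028)/(0.104723) = 2.778065

2.7781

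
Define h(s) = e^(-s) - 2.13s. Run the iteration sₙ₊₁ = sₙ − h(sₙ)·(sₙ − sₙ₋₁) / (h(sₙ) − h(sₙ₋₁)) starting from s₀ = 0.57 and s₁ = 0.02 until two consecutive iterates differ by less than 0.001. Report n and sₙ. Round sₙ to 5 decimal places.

h(0.57) = -0.6485746, h(0.02) = 0.9375987
s₂ = 0.0200000 − 0.9375987·(-0.5500000)/(1.5861732) = 0.3451090;  |Δ| = 0.3251090
h(0.3451090) = -0.0269391
s₃ = 0.3451090 − (-0.0269391)·(0.3251090)/(-0.9645378) = 0.3360289;  |Δ| = 0.0090802
h(0.3360289) = -0.0011391
s₄ = 0.3360289 − (-0.0011391)·(-0.0090802)/(0.0258001) = 0.3356280;  |Δ| = 0.0004009
|s₄ − s₃| = 0.0004009 < 0.001

n = 4, sₙ = 0.33563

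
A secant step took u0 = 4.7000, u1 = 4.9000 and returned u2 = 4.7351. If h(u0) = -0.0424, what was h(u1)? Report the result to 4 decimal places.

The secant line through (4.7000, -0.0424) and (4.9000, h(u1)) crosses zero at u2 = 4.7351.
So (4.7000, -0.0424), (4.9000, h(u1)), (4.7351, 0) are collinear:
h(u1) = -0.0424 · (4.9000 − 4.7351) / (4.7000 − 4.7351) = -0.0424 · (0.164900)/(-0.035100) = 0.199195

0.1992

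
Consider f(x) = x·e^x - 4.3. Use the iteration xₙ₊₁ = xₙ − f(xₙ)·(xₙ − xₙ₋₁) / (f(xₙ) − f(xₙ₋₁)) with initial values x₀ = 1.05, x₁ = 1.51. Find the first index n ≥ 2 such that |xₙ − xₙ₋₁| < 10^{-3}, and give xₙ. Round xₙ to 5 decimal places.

f(1.05) = -1.2994663, f(1.51) = 2.5353635
x₂ = 1.5100000 − 2.5353635·(0.4600000)/(3.8348298) = 1.2058751;  |Δ| = 0.3041249
f(1.2058751) = -0.2727626
x₃ = 1.2058751 − (-0.2727626)·(-0.3041249)/(-2.8081261) = 1.2354158;  |Δ| = 0.0295407
f(1.2354158) = -0.0504065
x₄ = 1.2354158 − (-0.0504065)·(0.0295407)/(0.2223560) = 1.2421124;  |Δ| = 0.0066967
f(1.2421124) = 0.0013370
x₅ = 1.2421124 − 0.0013370·(0.0066967)/(0.0517435) = 1.2419394;  |Δ| = 0.0001730
|x₅ − x₄| = 0.0001730 < 10^{-3}

n = 5, xₙ = 1.24194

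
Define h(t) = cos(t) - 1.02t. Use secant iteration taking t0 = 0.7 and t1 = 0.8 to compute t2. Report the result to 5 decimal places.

h(0.7) = 0.0508422, h(0.8) = -0.1192933
t2 = 0.8000000 − (-0.1192933)·(0.8000000 − 0.7000000) / (-0.1192933 − 0.0508422) = 0.8000000 − (-0.0119293)/(-0.1701355) = 0.7298834

0.72988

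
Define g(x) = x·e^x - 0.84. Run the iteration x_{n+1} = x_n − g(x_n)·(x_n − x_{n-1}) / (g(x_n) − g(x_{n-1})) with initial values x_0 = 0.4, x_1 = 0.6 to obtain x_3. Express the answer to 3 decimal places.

0.506

g(0.4) = -0.24327, g(0.6) = 0.25327
x_2 = 0.60000 − 0.25327·(0.60000 − 0.40000) / (0.25327 − (-0.24327)) = 0.60000 − (0.05065)/(0.49654) = 0.49799
g(0.49799) = -0.02061
x_3 = 0.49799 − (-0.02061)·(0.49799 − 0.60000) / (-0.02061 − 0.25327) = 0.49799 − (0.00210)/(-0.27388) = 0.50566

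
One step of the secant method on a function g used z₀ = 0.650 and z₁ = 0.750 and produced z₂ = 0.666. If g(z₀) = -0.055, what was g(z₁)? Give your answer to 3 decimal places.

The secant line through (0.650, -0.055) and (0.750, g(z₁)) crosses zero at z₂ = 0.666.
So (0.650, -0.055), (0.750, g(z₁)), (0.666, 0) are collinear:
g(z₁) = -0.055 · (0.750 − 0.666) / (0.650 − 0.666) = -0.055 · (0.08400)/(-0.01600) = 0.28875

0.289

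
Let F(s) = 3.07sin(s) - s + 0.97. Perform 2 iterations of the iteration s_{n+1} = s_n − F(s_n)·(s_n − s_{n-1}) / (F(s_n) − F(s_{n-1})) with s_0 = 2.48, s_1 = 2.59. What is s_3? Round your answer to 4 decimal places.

2.5869

F(2.48) = 0.376129, F(2.59) = -0.011184
s_2 = 2.590000 − (-0.011184)·(2.590000 − 2.480000) / (-0.011184 − 0.376129) = 2.590000 − (-0.001230)/(-0.387313) = 2.586824
F(2.586824) = 0.000289
s_3 = 2.586824 − 0.000289·(2.586824 − 2.590000) / (0.000289 − (-0.011184)) = 2.586824 − (-0.000001)/(0.011473) = 2.586904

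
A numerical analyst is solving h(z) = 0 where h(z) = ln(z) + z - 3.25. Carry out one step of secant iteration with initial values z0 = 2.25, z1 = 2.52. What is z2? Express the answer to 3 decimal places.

h(2.25) = -0.18907, h(2.52) = 0.19426
z2 = 2.52000 − 0.19426·(2.52000 − 2.25000) / (0.19426 − (-0.18907)) = 2.52000 − (0.05245)/(0.38333) = 2.38317

2.383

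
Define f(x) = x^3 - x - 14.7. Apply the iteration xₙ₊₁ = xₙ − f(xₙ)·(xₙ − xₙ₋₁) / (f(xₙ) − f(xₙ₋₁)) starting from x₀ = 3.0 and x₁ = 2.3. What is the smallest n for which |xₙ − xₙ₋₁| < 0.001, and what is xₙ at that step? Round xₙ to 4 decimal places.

n = 5, xₙ = 2.5856

f(3.0) = 9.300000, f(2.3) = -4.833000
x₂ = 2.300000 − (-4.833000)·(-0.700000)/(-14.133000) = 2.539376;  |Δ| = 0.239376
f(2.539376) = -0.864388
x₃ = 2.539376 − (-0.864388)·(0.239376)/(3.968612) = 2.591513;  |Δ| = 0.052138
f(2.591513) = 0.112941
x₄ = 2.591513 − 0.112941·(0.052138)/(0.977328) = 2.585488;  |Δ| = 0.006025
f(2.585488) = -0.002144
x₅ = 2.585488 − (-0.002144)·(-0.006025)/(-0.115084) = 2.585601;  |Δ| = 0.000112
|x₅ − x₄| = 0.000112 < 0.001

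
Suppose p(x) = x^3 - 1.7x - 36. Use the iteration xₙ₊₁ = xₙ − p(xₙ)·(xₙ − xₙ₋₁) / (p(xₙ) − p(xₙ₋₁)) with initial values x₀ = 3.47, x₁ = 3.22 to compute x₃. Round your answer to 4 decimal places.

3.4734

p(3.47) = -0.117077, p(3.22) = -8.087752
x₂ = 3.220000 − (-8.087752)·(3.220000 − 3.470000) / (-8.087752 − (-0.117077)) = 3.220000 − (2.021938)/(-7.970675) = 3.473672
p(3.473672) = 0.009468
x₃ = 3.473672 − 0.009468·(3.473672 − 3.220000) / (0.009468 − (-8.087752)) = 3.473672 − (0.002402)/(8.097220) = 3.473376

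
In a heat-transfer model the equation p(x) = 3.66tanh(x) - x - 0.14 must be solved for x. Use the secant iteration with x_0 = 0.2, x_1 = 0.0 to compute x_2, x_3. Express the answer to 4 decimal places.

0.0536, 0.0527

p(0.2) = 0.382394, p(0.0) = -0.140000
x_2 = 0.000000 − (-0.140000)·(0.000000 − 0.200000) / (-0.140000 − 0.382394) = 0.000000 − (0.028000)/(-0.522394) = 0.053599
p(0.053599) = 0.002387
x_3 = 0.053599 − 0.002387·(0.053599 − 0.000000) / (0.002387 − (-0.140000)) = 0.053599 − (0.000128)/(0.142387) = 0.052701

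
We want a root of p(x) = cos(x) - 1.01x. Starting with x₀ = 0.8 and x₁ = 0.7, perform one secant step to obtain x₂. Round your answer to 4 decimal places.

p(0.8) = -0.111293, p(0.7) = 0.057842
x₂ = 0.700000 − 0.057842·(0.700000 − 0.800000) / (0.057842 − (-0.111293)) = 0.700000 − (-0.005784)/(0.169135) = 0.734199

0.7342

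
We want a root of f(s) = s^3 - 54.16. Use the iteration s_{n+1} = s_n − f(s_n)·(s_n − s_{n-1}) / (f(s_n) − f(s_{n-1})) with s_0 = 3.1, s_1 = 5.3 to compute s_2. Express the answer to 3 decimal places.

3.550

f(3.1) = -24.36900, f(5.3) = 94.71700
s_2 = 5.30000 − 94.71700·(5.30000 − 3.10000) / (94.71700 − (-24.36900)) = 5.30000 − (208.37740)/(119.08600) = 3.55019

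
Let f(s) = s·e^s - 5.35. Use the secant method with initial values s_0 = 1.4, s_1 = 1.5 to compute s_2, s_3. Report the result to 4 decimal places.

f(1.4) = 0.327280, f(1.5) = 1.372534
s_2 = 1.500000 − 1.372534·(1.500000 − 1.400000) / (1.372534 − 0.327280) = 1.500000 − (0.137253)/(1.045254) = 1.368689
f(1.368689) = 0.029214
s_3 = 1.368689 − 0.029214·(1.368689 − 1.500000) / (0.029214 − 1.372534) = 1.368689 − (-0.003836)/(-1.343320) = 1.365833

1.3687, 1.3658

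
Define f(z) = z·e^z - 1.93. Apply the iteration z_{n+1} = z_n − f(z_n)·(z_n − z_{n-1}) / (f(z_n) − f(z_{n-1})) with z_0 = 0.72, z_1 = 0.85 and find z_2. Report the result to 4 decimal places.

0.8350

f(0.72) = -0.450808, f(0.85) = 0.058700
z_2 = 0.850000 − 0.058700·(0.850000 − 0.720000) / (0.058700 − (-0.450808)) = 0.850000 − (0.007631)/(0.509508) = 0.835023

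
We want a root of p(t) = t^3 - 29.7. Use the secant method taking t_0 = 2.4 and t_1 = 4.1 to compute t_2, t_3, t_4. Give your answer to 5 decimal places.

p(2.4) = -15.8760000, p(4.1) = 39.2210000
t_2 = 4.1000000 − 39.2210000·(4.1000000 − 2.4000000) / (39.2210000 − (-15.8760000)) = 4.1000000 − (66.6757000)/(55.0970000) = 2.8898488
p(2.8898488) = -5.5662190
t_3 = 2.8898488 − (-5.5662190)·(2.8898488 − 4.1000000) / (-5.5662190 − 39.2210000) = 2.8898488 − (6.7359665)/(-44.7872190) = 3.0402481
p(3.0402481) = -1.5986565
t_4 = 3.0402481 − (-1.5986565)·(3.0402481 − 2.8898488) / (-1.5986565 − (-5.5662190)) = 3.0402481 − (-0.2404368)/(3.9675625) = 3.1008488

2.88985, 3.04025, 3.10085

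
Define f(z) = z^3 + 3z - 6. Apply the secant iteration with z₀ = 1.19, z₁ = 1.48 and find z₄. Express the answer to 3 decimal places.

1.288

f(1.19) = -0.74484, f(1.48) = 1.68179
z₂ = 1.48000 − 1.68179·(1.48000 − 1.19000) / (1.68179 − (-0.74484)) = 1.48000 − (0.48772)/(2.42663) = 1.27901
f(1.27901) = -0.07065
z₃ = 1.27901 − (-0.07065)·(1.27901 − 1.48000) / (-0.07065 − 1.68179) = 1.27901 − (0.01420)/(-1.75244) = 1.28712
f(1.28712) = -0.00632
z₄ = 1.28712 − (-0.00632)·(1.28712 − 1.27901) / (-0.00632 − (-0.07065)) = 1.28712 − (-0.00005)/(0.06433) = 1.28791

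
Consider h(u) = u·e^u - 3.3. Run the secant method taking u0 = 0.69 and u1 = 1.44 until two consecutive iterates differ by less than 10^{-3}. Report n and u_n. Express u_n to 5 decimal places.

n = 6, u_n = 1.09927

h(0.69) = -1.9243363, h(1.44) = 2.7778020
u2 = 1.4400000 − 2.7778020·(0.7500000)/(4.7021383) = 0.9969353;  |Δ| = 0.4430647
h(0.9969353) = -0.5983414
u3 = 0.9969353 − (-0.5983414)·(-0.4430647)/(-3.3761433) = 1.0754580;  |Δ| = 0.0785227
h(1.0754580) = -0.1474721
u4 = 1.0754580 − (-0.1474721)·(0.0785227)/(0.4508693) = 1.1011415;  |Δ| = 0.0256835
h(1.1011415) = 0.0117903
u5 = 1.1011415 − 0.0117903·(0.0256835)/(0.1592624) = 1.0992402;  |Δ| = 0.0019014
h(1.0992402) = -0.0002083
u6 = 1.0992402 − (-0.0002083)·(-0.0019014)/(-0.0119987) = 1.0992732;  |Δ| = 0.0000330
|u6 − u5| = 0.0000330 < 10^{-3}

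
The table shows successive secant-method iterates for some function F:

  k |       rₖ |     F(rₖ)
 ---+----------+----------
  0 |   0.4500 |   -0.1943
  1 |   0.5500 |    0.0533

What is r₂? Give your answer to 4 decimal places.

0.5285

r₂ = 0.5500 − 0.0533·(0.5500 − 0.4500) / (0.0533 − (-0.1943))
   = 0.5500 − (0.005330)/(0.247600) = 0.528473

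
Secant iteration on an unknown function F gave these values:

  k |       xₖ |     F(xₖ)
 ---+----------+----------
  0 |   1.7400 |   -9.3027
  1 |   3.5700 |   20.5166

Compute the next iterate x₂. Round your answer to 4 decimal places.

x₂ = 3.5700 − 20.5166·(3.5700 − 1.7400) / (20.5166 − (-9.3027))
   = 3.5700 − (37.545378)/(29.819300) = 2.310903

2.3109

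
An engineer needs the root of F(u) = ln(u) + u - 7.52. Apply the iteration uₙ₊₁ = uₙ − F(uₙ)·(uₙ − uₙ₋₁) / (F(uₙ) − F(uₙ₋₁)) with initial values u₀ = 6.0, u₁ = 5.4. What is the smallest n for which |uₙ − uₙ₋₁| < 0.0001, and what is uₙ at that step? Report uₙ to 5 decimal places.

n = 4, uₙ = 5.76772

F(6.0) = 0.2717595, F(5.4) = -0.4336010
u₂ = 5.4000000 − (-0.4336010)·(-0.6000000)/(-0.7053605) = 5.7688336;  |Δ| = 0.3688336
F(5.7688336) = 0.0013035
u₃ = 5.7688336 − 0.0013035·(0.3688336)/(0.4349045) = 5.7677281;  |Δ| = 0.0011054
F(5.7677281) = 0.0000064
u₄ = 5.7677281 − 0.0000064·(-0.0011054)/(-0.0012971) = 5.7677227;  |Δ| = 0.0000054
|u₄ − u₃| = 0.0000054 < 0.0001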